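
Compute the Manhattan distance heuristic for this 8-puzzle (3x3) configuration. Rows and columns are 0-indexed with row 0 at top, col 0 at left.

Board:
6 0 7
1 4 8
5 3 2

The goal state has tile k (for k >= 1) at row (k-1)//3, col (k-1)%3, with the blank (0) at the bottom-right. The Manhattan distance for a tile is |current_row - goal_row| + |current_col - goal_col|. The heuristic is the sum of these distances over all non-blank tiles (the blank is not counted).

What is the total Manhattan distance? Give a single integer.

Answer: 19

Derivation:
Tile 6: at (0,0), goal (1,2), distance |0-1|+|0-2| = 3
Tile 7: at (0,2), goal (2,0), distance |0-2|+|2-0| = 4
Tile 1: at (1,0), goal (0,0), distance |1-0|+|0-0| = 1
Tile 4: at (1,1), goal (1,0), distance |1-1|+|1-0| = 1
Tile 8: at (1,2), goal (2,1), distance |1-2|+|2-1| = 2
Tile 5: at (2,0), goal (1,1), distance |2-1|+|0-1| = 2
Tile 3: at (2,1), goal (0,2), distance |2-0|+|1-2| = 3
Tile 2: at (2,2), goal (0,1), distance |2-0|+|2-1| = 3
Sum: 3 + 4 + 1 + 1 + 2 + 2 + 3 + 3 = 19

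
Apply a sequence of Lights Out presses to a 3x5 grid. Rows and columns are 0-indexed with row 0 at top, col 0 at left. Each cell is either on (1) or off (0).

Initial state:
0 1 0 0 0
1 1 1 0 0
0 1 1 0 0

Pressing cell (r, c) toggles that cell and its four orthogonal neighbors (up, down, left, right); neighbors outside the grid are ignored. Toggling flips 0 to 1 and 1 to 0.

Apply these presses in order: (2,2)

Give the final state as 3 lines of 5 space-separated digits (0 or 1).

After press 1 at (2,2):
0 1 0 0 0
1 1 0 0 0
0 0 0 1 0

Answer: 0 1 0 0 0
1 1 0 0 0
0 0 0 1 0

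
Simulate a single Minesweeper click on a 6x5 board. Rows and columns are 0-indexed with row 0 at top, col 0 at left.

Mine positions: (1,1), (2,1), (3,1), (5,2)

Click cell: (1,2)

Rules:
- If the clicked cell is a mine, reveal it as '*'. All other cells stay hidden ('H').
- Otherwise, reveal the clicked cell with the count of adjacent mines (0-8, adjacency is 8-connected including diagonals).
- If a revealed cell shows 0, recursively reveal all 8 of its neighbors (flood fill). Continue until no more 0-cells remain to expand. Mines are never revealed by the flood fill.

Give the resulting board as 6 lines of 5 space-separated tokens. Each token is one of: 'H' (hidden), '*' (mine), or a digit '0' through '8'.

H H H H H
H H 2 H H
H H H H H
H H H H H
H H H H H
H H H H H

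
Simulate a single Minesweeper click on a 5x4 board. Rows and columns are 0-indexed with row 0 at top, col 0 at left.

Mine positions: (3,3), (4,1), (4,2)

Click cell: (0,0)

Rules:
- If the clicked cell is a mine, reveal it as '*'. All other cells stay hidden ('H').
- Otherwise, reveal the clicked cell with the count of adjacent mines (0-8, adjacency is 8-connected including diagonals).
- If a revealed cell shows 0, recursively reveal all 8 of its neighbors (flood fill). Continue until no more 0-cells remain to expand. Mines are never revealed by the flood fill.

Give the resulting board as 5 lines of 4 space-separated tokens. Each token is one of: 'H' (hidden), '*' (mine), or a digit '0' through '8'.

0 0 0 0
0 0 0 0
0 0 1 1
1 2 3 H
H H H H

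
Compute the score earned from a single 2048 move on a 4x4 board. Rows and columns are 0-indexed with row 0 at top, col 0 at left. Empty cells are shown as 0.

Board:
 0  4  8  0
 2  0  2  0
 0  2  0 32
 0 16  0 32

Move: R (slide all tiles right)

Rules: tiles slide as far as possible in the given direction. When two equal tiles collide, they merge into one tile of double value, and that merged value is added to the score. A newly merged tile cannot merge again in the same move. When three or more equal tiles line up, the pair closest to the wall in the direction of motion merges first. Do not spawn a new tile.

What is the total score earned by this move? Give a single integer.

Answer: 4

Derivation:
Slide right:
row 0: [0, 4, 8, 0] -> [0, 0, 4, 8]  score +0 (running 0)
row 1: [2, 0, 2, 0] -> [0, 0, 0, 4]  score +4 (running 4)
row 2: [0, 2, 0, 32] -> [0, 0, 2, 32]  score +0 (running 4)
row 3: [0, 16, 0, 32] -> [0, 0, 16, 32]  score +0 (running 4)
Board after move:
 0  0  4  8
 0  0  0  4
 0  0  2 32
 0  0 16 32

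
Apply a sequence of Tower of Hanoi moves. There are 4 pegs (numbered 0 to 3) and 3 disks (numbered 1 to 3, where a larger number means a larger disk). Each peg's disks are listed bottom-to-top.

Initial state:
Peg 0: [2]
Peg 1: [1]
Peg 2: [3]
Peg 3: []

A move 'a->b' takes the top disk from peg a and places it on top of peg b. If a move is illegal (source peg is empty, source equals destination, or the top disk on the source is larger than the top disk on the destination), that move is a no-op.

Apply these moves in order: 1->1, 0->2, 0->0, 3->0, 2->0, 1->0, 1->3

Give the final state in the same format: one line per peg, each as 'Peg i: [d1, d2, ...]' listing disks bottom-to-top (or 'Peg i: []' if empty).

Answer: Peg 0: [2, 1]
Peg 1: []
Peg 2: [3]
Peg 3: []

Derivation:
After move 1 (1->1):
Peg 0: [2]
Peg 1: [1]
Peg 2: [3]
Peg 3: []

After move 2 (0->2):
Peg 0: []
Peg 1: [1]
Peg 2: [3, 2]
Peg 3: []

After move 3 (0->0):
Peg 0: []
Peg 1: [1]
Peg 2: [3, 2]
Peg 3: []

After move 4 (3->0):
Peg 0: []
Peg 1: [1]
Peg 2: [3, 2]
Peg 3: []

After move 5 (2->0):
Peg 0: [2]
Peg 1: [1]
Peg 2: [3]
Peg 3: []

After move 6 (1->0):
Peg 0: [2, 1]
Peg 1: []
Peg 2: [3]
Peg 3: []

After move 7 (1->3):
Peg 0: [2, 1]
Peg 1: []
Peg 2: [3]
Peg 3: []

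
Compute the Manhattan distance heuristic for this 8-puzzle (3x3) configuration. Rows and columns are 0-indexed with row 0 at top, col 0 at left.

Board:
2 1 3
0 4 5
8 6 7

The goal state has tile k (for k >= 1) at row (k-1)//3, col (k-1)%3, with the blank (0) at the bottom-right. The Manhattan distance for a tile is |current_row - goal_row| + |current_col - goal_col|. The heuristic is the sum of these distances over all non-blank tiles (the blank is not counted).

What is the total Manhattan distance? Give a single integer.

Tile 2: at (0,0), goal (0,1), distance |0-0|+|0-1| = 1
Tile 1: at (0,1), goal (0,0), distance |0-0|+|1-0| = 1
Tile 3: at (0,2), goal (0,2), distance |0-0|+|2-2| = 0
Tile 4: at (1,1), goal (1,0), distance |1-1|+|1-0| = 1
Tile 5: at (1,2), goal (1,1), distance |1-1|+|2-1| = 1
Tile 8: at (2,0), goal (2,1), distance |2-2|+|0-1| = 1
Tile 6: at (2,1), goal (1,2), distance |2-1|+|1-2| = 2
Tile 7: at (2,2), goal (2,0), distance |2-2|+|2-0| = 2
Sum: 1 + 1 + 0 + 1 + 1 + 1 + 2 + 2 = 9

Answer: 9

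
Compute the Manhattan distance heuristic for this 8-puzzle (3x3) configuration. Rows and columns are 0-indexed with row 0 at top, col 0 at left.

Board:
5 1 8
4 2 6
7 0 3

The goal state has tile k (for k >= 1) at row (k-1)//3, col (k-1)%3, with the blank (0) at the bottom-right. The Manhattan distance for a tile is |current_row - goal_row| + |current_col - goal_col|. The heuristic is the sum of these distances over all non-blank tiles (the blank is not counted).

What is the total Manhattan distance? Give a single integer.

Answer: 9

Derivation:
Tile 5: at (0,0), goal (1,1), distance |0-1|+|0-1| = 2
Tile 1: at (0,1), goal (0,0), distance |0-0|+|1-0| = 1
Tile 8: at (0,2), goal (2,1), distance |0-2|+|2-1| = 3
Tile 4: at (1,0), goal (1,0), distance |1-1|+|0-0| = 0
Tile 2: at (1,1), goal (0,1), distance |1-0|+|1-1| = 1
Tile 6: at (1,2), goal (1,2), distance |1-1|+|2-2| = 0
Tile 7: at (2,0), goal (2,0), distance |2-2|+|0-0| = 0
Tile 3: at (2,2), goal (0,2), distance |2-0|+|2-2| = 2
Sum: 2 + 1 + 3 + 0 + 1 + 0 + 0 + 2 = 9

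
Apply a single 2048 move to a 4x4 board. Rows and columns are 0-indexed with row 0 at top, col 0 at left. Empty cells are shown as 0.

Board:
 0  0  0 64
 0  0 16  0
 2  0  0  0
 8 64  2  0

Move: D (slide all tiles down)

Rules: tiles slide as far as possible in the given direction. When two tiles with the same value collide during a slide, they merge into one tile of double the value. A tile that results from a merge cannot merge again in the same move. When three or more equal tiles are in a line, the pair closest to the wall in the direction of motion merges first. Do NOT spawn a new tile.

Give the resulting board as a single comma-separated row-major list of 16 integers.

Answer: 0, 0, 0, 0, 0, 0, 0, 0, 2, 0, 16, 0, 8, 64, 2, 64

Derivation:
Slide down:
col 0: [0, 0, 2, 8] -> [0, 0, 2, 8]
col 1: [0, 0, 0, 64] -> [0, 0, 0, 64]
col 2: [0, 16, 0, 2] -> [0, 0, 16, 2]
col 3: [64, 0, 0, 0] -> [0, 0, 0, 64]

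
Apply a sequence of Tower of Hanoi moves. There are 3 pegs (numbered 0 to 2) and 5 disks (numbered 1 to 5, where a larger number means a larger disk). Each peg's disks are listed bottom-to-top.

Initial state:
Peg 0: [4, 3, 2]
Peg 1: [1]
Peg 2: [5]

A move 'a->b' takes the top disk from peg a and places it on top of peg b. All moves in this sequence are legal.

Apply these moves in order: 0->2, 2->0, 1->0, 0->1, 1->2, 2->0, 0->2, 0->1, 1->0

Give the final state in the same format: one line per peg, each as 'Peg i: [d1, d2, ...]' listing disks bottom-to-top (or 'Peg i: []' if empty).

After move 1 (0->2):
Peg 0: [4, 3]
Peg 1: [1]
Peg 2: [5, 2]

After move 2 (2->0):
Peg 0: [4, 3, 2]
Peg 1: [1]
Peg 2: [5]

After move 3 (1->0):
Peg 0: [4, 3, 2, 1]
Peg 1: []
Peg 2: [5]

After move 4 (0->1):
Peg 0: [4, 3, 2]
Peg 1: [1]
Peg 2: [5]

After move 5 (1->2):
Peg 0: [4, 3, 2]
Peg 1: []
Peg 2: [5, 1]

After move 6 (2->0):
Peg 0: [4, 3, 2, 1]
Peg 1: []
Peg 2: [5]

After move 7 (0->2):
Peg 0: [4, 3, 2]
Peg 1: []
Peg 2: [5, 1]

After move 8 (0->1):
Peg 0: [4, 3]
Peg 1: [2]
Peg 2: [5, 1]

After move 9 (1->0):
Peg 0: [4, 3, 2]
Peg 1: []
Peg 2: [5, 1]

Answer: Peg 0: [4, 3, 2]
Peg 1: []
Peg 2: [5, 1]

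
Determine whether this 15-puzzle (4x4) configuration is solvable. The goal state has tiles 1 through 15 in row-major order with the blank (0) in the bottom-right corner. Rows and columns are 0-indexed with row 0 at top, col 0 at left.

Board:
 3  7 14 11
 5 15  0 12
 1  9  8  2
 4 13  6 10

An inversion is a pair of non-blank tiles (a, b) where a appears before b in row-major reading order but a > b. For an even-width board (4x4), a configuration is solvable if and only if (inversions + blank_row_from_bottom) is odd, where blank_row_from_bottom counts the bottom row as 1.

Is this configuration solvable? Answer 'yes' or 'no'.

Answer: yes

Derivation:
Inversions: 54
Blank is in row 1 (0-indexed from top), which is row 3 counting from the bottom (bottom = 1).
54 + 3 = 57, which is odd, so the puzzle is solvable.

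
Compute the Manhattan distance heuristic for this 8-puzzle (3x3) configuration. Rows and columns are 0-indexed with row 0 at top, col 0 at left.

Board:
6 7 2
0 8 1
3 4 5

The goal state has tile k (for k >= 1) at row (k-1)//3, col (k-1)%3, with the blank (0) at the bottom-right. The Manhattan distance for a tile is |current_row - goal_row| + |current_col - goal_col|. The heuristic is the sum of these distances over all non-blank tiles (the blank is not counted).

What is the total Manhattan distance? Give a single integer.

Answer: 19

Derivation:
Tile 6: (0,0)->(1,2) = 3
Tile 7: (0,1)->(2,0) = 3
Tile 2: (0,2)->(0,1) = 1
Tile 8: (1,1)->(2,1) = 1
Tile 1: (1,2)->(0,0) = 3
Tile 3: (2,0)->(0,2) = 4
Tile 4: (2,1)->(1,0) = 2
Tile 5: (2,2)->(1,1) = 2
Sum: 3 + 3 + 1 + 1 + 3 + 4 + 2 + 2 = 19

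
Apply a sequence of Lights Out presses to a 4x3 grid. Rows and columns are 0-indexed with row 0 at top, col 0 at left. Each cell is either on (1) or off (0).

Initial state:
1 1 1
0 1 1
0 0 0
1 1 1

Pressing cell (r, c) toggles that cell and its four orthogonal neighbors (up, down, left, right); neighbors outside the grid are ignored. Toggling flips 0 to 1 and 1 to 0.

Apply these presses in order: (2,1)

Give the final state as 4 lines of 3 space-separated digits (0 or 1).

After press 1 at (2,1):
1 1 1
0 0 1
1 1 1
1 0 1

Answer: 1 1 1
0 0 1
1 1 1
1 0 1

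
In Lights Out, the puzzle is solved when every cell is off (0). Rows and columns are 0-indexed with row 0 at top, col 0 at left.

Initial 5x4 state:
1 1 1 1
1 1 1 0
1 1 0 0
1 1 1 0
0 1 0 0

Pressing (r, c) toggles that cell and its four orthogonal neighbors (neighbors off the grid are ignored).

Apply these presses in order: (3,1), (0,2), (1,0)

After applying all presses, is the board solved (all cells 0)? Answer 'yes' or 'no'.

After press 1 at (3,1):
1 1 1 1
1 1 1 0
1 0 0 0
0 0 0 0
0 0 0 0

After press 2 at (0,2):
1 0 0 0
1 1 0 0
1 0 0 0
0 0 0 0
0 0 0 0

After press 3 at (1,0):
0 0 0 0
0 0 0 0
0 0 0 0
0 0 0 0
0 0 0 0

Lights still on: 0

Answer: yes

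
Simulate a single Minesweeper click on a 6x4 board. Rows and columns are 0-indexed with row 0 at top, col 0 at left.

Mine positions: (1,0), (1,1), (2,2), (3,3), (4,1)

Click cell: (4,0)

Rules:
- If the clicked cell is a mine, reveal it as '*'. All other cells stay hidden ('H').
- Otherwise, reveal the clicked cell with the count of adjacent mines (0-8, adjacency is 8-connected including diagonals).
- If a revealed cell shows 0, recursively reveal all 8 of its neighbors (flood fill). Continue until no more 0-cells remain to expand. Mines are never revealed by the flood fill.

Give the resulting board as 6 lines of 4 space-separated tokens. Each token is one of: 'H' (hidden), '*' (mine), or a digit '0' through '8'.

H H H H
H H H H
H H H H
H H H H
1 H H H
H H H H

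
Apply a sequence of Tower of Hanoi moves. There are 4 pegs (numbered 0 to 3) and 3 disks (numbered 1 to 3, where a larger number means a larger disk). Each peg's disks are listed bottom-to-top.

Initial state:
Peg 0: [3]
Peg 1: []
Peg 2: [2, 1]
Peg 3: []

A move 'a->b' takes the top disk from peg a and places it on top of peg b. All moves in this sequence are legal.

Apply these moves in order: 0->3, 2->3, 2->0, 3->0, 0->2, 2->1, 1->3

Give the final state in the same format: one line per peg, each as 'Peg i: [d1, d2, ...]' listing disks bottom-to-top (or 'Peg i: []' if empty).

Answer: Peg 0: [2]
Peg 1: []
Peg 2: []
Peg 3: [3, 1]

Derivation:
After move 1 (0->3):
Peg 0: []
Peg 1: []
Peg 2: [2, 1]
Peg 3: [3]

After move 2 (2->3):
Peg 0: []
Peg 1: []
Peg 2: [2]
Peg 3: [3, 1]

After move 3 (2->0):
Peg 0: [2]
Peg 1: []
Peg 2: []
Peg 3: [3, 1]

After move 4 (3->0):
Peg 0: [2, 1]
Peg 1: []
Peg 2: []
Peg 3: [3]

After move 5 (0->2):
Peg 0: [2]
Peg 1: []
Peg 2: [1]
Peg 3: [3]

After move 6 (2->1):
Peg 0: [2]
Peg 1: [1]
Peg 2: []
Peg 3: [3]

After move 7 (1->3):
Peg 0: [2]
Peg 1: []
Peg 2: []
Peg 3: [3, 1]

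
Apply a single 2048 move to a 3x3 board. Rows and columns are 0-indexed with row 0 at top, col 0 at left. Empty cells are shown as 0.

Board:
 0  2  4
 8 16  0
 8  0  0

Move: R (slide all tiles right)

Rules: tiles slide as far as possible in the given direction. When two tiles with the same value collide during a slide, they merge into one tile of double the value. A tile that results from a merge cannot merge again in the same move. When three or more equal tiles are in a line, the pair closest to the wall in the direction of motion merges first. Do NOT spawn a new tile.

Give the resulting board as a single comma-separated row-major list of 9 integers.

Answer: 0, 2, 4, 0, 8, 16, 0, 0, 8

Derivation:
Slide right:
row 0: [0, 2, 4] -> [0, 2, 4]
row 1: [8, 16, 0] -> [0, 8, 16]
row 2: [8, 0, 0] -> [0, 0, 8]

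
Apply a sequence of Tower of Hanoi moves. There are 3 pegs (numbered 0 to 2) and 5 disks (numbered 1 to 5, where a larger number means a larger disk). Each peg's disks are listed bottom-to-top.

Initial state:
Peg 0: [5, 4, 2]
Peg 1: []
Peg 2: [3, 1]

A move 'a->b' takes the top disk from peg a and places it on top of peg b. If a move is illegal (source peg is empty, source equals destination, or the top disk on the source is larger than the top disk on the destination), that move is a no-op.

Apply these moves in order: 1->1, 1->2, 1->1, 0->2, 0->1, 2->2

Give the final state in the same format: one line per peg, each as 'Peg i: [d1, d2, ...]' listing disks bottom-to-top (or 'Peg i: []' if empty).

Answer: Peg 0: [5, 4]
Peg 1: [2]
Peg 2: [3, 1]

Derivation:
After move 1 (1->1):
Peg 0: [5, 4, 2]
Peg 1: []
Peg 2: [3, 1]

After move 2 (1->2):
Peg 0: [5, 4, 2]
Peg 1: []
Peg 2: [3, 1]

After move 3 (1->1):
Peg 0: [5, 4, 2]
Peg 1: []
Peg 2: [3, 1]

After move 4 (0->2):
Peg 0: [5, 4, 2]
Peg 1: []
Peg 2: [3, 1]

After move 5 (0->1):
Peg 0: [5, 4]
Peg 1: [2]
Peg 2: [3, 1]

After move 6 (2->2):
Peg 0: [5, 4]
Peg 1: [2]
Peg 2: [3, 1]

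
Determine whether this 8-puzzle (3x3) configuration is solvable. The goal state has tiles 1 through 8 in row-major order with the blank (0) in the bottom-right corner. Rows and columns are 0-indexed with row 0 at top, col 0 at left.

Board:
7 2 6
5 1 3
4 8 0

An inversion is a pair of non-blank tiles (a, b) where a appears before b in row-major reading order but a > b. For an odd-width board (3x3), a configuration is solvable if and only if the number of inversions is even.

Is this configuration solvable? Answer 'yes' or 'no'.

Inversions (pairs i<j in row-major order where tile[i] > tile[j] > 0): 14
14 is even, so the puzzle is solvable.

Answer: yes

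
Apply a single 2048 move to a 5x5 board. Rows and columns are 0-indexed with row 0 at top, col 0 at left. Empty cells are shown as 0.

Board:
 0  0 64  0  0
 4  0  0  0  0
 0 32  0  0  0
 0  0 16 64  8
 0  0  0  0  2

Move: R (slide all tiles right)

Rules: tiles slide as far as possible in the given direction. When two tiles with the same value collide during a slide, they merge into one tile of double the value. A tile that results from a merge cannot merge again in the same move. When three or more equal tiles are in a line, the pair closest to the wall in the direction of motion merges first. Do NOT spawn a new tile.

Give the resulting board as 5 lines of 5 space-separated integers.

Answer:  0  0  0  0 64
 0  0  0  0  4
 0  0  0  0 32
 0  0 16 64  8
 0  0  0  0  2

Derivation:
Slide right:
row 0: [0, 0, 64, 0, 0] -> [0, 0, 0, 0, 64]
row 1: [4, 0, 0, 0, 0] -> [0, 0, 0, 0, 4]
row 2: [0, 32, 0, 0, 0] -> [0, 0, 0, 0, 32]
row 3: [0, 0, 16, 64, 8] -> [0, 0, 16, 64, 8]
row 4: [0, 0, 0, 0, 2] -> [0, 0, 0, 0, 2]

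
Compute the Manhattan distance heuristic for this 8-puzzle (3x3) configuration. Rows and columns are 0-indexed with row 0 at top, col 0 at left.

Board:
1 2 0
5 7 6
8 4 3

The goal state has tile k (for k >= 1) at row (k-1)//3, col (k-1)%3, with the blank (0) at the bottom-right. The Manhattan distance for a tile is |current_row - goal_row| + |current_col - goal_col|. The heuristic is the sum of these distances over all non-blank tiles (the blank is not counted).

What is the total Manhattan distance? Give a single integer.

Tile 1: at (0,0), goal (0,0), distance |0-0|+|0-0| = 0
Tile 2: at (0,1), goal (0,1), distance |0-0|+|1-1| = 0
Tile 5: at (1,0), goal (1,1), distance |1-1|+|0-1| = 1
Tile 7: at (1,1), goal (2,0), distance |1-2|+|1-0| = 2
Tile 6: at (1,2), goal (1,2), distance |1-1|+|2-2| = 0
Tile 8: at (2,0), goal (2,1), distance |2-2|+|0-1| = 1
Tile 4: at (2,1), goal (1,0), distance |2-1|+|1-0| = 2
Tile 3: at (2,2), goal (0,2), distance |2-0|+|2-2| = 2
Sum: 0 + 0 + 1 + 2 + 0 + 1 + 2 + 2 = 8

Answer: 8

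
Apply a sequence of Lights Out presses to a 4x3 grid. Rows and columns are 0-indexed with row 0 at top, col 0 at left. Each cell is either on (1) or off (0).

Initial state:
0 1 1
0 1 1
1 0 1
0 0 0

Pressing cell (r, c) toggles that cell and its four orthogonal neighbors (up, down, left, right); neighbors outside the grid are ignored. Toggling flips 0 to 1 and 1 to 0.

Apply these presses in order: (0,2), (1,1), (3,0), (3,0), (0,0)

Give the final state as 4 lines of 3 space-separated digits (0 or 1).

After press 1 at (0,2):
0 0 0
0 1 0
1 0 1
0 0 0

After press 2 at (1,1):
0 1 0
1 0 1
1 1 1
0 0 0

After press 3 at (3,0):
0 1 0
1 0 1
0 1 1
1 1 0

After press 4 at (3,0):
0 1 0
1 0 1
1 1 1
0 0 0

After press 5 at (0,0):
1 0 0
0 0 1
1 1 1
0 0 0

Answer: 1 0 0
0 0 1
1 1 1
0 0 0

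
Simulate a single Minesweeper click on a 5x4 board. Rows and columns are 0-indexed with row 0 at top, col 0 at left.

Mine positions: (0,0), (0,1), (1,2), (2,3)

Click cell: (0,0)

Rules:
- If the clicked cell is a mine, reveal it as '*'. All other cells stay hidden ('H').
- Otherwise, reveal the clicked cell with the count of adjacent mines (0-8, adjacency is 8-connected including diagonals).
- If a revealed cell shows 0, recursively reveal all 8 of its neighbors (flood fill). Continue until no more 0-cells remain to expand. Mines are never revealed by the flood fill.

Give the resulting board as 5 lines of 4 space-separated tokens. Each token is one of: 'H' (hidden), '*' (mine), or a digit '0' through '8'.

* H H H
H H H H
H H H H
H H H H
H H H H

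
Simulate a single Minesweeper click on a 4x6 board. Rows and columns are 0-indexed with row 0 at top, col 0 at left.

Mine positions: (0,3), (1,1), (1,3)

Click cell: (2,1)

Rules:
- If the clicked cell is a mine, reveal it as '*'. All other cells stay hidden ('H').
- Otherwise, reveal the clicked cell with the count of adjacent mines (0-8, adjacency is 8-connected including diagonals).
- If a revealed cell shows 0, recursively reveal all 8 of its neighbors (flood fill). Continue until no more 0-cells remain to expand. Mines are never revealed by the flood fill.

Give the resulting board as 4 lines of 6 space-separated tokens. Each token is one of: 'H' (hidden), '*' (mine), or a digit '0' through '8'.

H H H H H H
H H H H H H
H 1 H H H H
H H H H H H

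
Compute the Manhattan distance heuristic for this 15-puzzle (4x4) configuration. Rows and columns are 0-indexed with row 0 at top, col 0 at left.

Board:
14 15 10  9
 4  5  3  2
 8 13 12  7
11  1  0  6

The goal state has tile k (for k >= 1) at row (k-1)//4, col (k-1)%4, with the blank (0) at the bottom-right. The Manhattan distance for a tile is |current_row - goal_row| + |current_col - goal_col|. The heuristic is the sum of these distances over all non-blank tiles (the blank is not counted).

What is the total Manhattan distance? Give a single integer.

Tile 14: (0,0)->(3,1) = 4
Tile 15: (0,1)->(3,2) = 4
Tile 10: (0,2)->(2,1) = 3
Tile 9: (0,3)->(2,0) = 5
Tile 4: (1,0)->(0,3) = 4
Tile 5: (1,1)->(1,0) = 1
Tile 3: (1,2)->(0,2) = 1
Tile 2: (1,3)->(0,1) = 3
Tile 8: (2,0)->(1,3) = 4
Tile 13: (2,1)->(3,0) = 2
Tile 12: (2,2)->(2,3) = 1
Tile 7: (2,3)->(1,2) = 2
Tile 11: (3,0)->(2,2) = 3
Tile 1: (3,1)->(0,0) = 4
Tile 6: (3,3)->(1,1) = 4
Sum: 4 + 4 + 3 + 5 + 4 + 1 + 1 + 3 + 4 + 2 + 1 + 2 + 3 + 4 + 4 = 45

Answer: 45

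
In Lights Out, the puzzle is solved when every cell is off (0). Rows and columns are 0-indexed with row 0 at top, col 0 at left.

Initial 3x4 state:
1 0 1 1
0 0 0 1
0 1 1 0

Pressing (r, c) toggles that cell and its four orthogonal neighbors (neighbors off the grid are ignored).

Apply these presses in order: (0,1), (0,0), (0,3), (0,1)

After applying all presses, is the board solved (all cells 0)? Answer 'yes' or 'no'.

Answer: no

Derivation:
After press 1 at (0,1):
0 1 0 1
0 1 0 1
0 1 1 0

After press 2 at (0,0):
1 0 0 1
1 1 0 1
0 1 1 0

After press 3 at (0,3):
1 0 1 0
1 1 0 0
0 1 1 0

After press 4 at (0,1):
0 1 0 0
1 0 0 0
0 1 1 0

Lights still on: 4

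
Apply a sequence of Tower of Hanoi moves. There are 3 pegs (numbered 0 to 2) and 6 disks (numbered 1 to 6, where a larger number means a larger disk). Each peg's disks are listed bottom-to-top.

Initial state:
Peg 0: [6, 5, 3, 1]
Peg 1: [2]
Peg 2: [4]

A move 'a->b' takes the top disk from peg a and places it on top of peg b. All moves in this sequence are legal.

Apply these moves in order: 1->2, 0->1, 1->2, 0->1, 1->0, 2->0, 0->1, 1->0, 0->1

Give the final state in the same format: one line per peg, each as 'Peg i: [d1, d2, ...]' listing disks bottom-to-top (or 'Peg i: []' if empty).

After move 1 (1->2):
Peg 0: [6, 5, 3, 1]
Peg 1: []
Peg 2: [4, 2]

After move 2 (0->1):
Peg 0: [6, 5, 3]
Peg 1: [1]
Peg 2: [4, 2]

After move 3 (1->2):
Peg 0: [6, 5, 3]
Peg 1: []
Peg 2: [4, 2, 1]

After move 4 (0->1):
Peg 0: [6, 5]
Peg 1: [3]
Peg 2: [4, 2, 1]

After move 5 (1->0):
Peg 0: [6, 5, 3]
Peg 1: []
Peg 2: [4, 2, 1]

After move 6 (2->0):
Peg 0: [6, 5, 3, 1]
Peg 1: []
Peg 2: [4, 2]

After move 7 (0->1):
Peg 0: [6, 5, 3]
Peg 1: [1]
Peg 2: [4, 2]

After move 8 (1->0):
Peg 0: [6, 5, 3, 1]
Peg 1: []
Peg 2: [4, 2]

After move 9 (0->1):
Peg 0: [6, 5, 3]
Peg 1: [1]
Peg 2: [4, 2]

Answer: Peg 0: [6, 5, 3]
Peg 1: [1]
Peg 2: [4, 2]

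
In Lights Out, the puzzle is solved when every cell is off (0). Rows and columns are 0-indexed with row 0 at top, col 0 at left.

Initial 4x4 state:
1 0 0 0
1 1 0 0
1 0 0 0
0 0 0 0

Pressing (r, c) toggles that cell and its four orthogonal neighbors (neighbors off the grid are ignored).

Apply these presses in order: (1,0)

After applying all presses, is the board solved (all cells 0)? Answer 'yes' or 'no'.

Answer: yes

Derivation:
After press 1 at (1,0):
0 0 0 0
0 0 0 0
0 0 0 0
0 0 0 0

Lights still on: 0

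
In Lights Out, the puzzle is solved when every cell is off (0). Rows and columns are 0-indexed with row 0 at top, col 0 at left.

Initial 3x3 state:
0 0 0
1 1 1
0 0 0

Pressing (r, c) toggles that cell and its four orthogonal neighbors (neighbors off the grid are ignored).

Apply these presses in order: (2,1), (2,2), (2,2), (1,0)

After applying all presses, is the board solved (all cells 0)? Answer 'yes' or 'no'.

Answer: no

Derivation:
After press 1 at (2,1):
0 0 0
1 0 1
1 1 1

After press 2 at (2,2):
0 0 0
1 0 0
1 0 0

After press 3 at (2,2):
0 0 0
1 0 1
1 1 1

After press 4 at (1,0):
1 0 0
0 1 1
0 1 1

Lights still on: 5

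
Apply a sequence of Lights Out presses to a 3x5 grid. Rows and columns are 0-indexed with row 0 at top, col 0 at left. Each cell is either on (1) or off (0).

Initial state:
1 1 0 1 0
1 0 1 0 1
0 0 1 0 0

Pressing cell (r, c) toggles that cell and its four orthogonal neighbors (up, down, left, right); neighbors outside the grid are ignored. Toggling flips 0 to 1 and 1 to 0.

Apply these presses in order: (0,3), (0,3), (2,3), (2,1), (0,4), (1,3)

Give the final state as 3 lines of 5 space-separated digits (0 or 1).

Answer: 1 1 0 1 1
1 1 0 0 1
1 1 1 0 1

Derivation:
After press 1 at (0,3):
1 1 1 0 1
1 0 1 1 1
0 0 1 0 0

After press 2 at (0,3):
1 1 0 1 0
1 0 1 0 1
0 0 1 0 0

After press 3 at (2,3):
1 1 0 1 0
1 0 1 1 1
0 0 0 1 1

After press 4 at (2,1):
1 1 0 1 0
1 1 1 1 1
1 1 1 1 1

After press 5 at (0,4):
1 1 0 0 1
1 1 1 1 0
1 1 1 1 1

After press 6 at (1,3):
1 1 0 1 1
1 1 0 0 1
1 1 1 0 1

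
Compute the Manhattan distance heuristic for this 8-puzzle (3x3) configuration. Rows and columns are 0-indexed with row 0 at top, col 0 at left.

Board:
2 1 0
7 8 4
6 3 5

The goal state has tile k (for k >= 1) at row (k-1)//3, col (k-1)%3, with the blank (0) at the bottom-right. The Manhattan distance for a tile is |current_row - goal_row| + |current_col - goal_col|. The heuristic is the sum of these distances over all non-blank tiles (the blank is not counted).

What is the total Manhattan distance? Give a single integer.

Answer: 14

Derivation:
Tile 2: (0,0)->(0,1) = 1
Tile 1: (0,1)->(0,0) = 1
Tile 7: (1,0)->(2,0) = 1
Tile 8: (1,1)->(2,1) = 1
Tile 4: (1,2)->(1,0) = 2
Tile 6: (2,0)->(1,2) = 3
Tile 3: (2,1)->(0,2) = 3
Tile 5: (2,2)->(1,1) = 2
Sum: 1 + 1 + 1 + 1 + 2 + 3 + 3 + 2 = 14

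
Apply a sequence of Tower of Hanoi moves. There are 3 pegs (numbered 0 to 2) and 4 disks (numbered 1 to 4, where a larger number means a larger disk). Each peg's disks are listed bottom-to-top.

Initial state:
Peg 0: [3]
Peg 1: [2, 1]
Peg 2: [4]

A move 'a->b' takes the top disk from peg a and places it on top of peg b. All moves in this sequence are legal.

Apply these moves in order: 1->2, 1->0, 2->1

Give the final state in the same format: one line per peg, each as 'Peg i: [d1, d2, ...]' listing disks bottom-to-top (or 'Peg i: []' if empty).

Answer: Peg 0: [3, 2]
Peg 1: [1]
Peg 2: [4]

Derivation:
After move 1 (1->2):
Peg 0: [3]
Peg 1: [2]
Peg 2: [4, 1]

After move 2 (1->0):
Peg 0: [3, 2]
Peg 1: []
Peg 2: [4, 1]

After move 3 (2->1):
Peg 0: [3, 2]
Peg 1: [1]
Peg 2: [4]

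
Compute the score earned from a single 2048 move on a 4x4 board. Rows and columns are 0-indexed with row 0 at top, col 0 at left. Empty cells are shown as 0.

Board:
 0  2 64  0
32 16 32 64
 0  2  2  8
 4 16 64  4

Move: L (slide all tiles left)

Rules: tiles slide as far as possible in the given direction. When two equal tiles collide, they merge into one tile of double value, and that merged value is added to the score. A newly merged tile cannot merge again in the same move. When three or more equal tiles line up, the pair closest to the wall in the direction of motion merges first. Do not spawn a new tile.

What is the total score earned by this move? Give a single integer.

Slide left:
row 0: [0, 2, 64, 0] -> [2, 64, 0, 0]  score +0 (running 0)
row 1: [32, 16, 32, 64] -> [32, 16, 32, 64]  score +0 (running 0)
row 2: [0, 2, 2, 8] -> [4, 8, 0, 0]  score +4 (running 4)
row 3: [4, 16, 64, 4] -> [4, 16, 64, 4]  score +0 (running 4)
Board after move:
 2 64  0  0
32 16 32 64
 4  8  0  0
 4 16 64  4

Answer: 4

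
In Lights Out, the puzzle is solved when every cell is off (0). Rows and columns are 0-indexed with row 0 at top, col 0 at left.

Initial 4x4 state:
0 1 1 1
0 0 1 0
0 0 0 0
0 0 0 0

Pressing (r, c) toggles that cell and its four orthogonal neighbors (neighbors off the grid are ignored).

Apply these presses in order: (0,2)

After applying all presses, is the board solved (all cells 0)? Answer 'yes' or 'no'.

After press 1 at (0,2):
0 0 0 0
0 0 0 0
0 0 0 0
0 0 0 0

Lights still on: 0

Answer: yes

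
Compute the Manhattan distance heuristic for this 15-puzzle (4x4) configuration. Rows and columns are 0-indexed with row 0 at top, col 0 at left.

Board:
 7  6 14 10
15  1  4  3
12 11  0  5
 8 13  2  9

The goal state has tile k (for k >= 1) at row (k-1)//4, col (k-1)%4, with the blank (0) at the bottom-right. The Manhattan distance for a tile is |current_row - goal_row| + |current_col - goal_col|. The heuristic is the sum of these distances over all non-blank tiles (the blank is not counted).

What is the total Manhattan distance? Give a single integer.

Tile 7: at (0,0), goal (1,2), distance |0-1|+|0-2| = 3
Tile 6: at (0,1), goal (1,1), distance |0-1|+|1-1| = 1
Tile 14: at (0,2), goal (3,1), distance |0-3|+|2-1| = 4
Tile 10: at (0,3), goal (2,1), distance |0-2|+|3-1| = 4
Tile 15: at (1,0), goal (3,2), distance |1-3|+|0-2| = 4
Tile 1: at (1,1), goal (0,0), distance |1-0|+|1-0| = 2
Tile 4: at (1,2), goal (0,3), distance |1-0|+|2-3| = 2
Tile 3: at (1,3), goal (0,2), distance |1-0|+|3-2| = 2
Tile 12: at (2,0), goal (2,3), distance |2-2|+|0-3| = 3
Tile 11: at (2,1), goal (2,2), distance |2-2|+|1-2| = 1
Tile 5: at (2,3), goal (1,0), distance |2-1|+|3-0| = 4
Tile 8: at (3,0), goal (1,3), distance |3-1|+|0-3| = 5
Tile 13: at (3,1), goal (3,0), distance |3-3|+|1-0| = 1
Tile 2: at (3,2), goal (0,1), distance |3-0|+|2-1| = 4
Tile 9: at (3,3), goal (2,0), distance |3-2|+|3-0| = 4
Sum: 3 + 1 + 4 + 4 + 4 + 2 + 2 + 2 + 3 + 1 + 4 + 5 + 1 + 4 + 4 = 44

Answer: 44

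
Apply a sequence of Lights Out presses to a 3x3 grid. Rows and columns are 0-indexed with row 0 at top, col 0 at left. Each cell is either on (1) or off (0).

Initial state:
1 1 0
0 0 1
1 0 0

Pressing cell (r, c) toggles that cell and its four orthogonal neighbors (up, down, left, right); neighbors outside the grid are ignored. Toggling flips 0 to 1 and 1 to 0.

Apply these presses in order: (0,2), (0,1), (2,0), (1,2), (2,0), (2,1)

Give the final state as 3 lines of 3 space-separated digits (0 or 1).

After press 1 at (0,2):
1 0 1
0 0 0
1 0 0

After press 2 at (0,1):
0 1 0
0 1 0
1 0 0

After press 3 at (2,0):
0 1 0
1 1 0
0 1 0

After press 4 at (1,2):
0 1 1
1 0 1
0 1 1

After press 5 at (2,0):
0 1 1
0 0 1
1 0 1

After press 6 at (2,1):
0 1 1
0 1 1
0 1 0

Answer: 0 1 1
0 1 1
0 1 0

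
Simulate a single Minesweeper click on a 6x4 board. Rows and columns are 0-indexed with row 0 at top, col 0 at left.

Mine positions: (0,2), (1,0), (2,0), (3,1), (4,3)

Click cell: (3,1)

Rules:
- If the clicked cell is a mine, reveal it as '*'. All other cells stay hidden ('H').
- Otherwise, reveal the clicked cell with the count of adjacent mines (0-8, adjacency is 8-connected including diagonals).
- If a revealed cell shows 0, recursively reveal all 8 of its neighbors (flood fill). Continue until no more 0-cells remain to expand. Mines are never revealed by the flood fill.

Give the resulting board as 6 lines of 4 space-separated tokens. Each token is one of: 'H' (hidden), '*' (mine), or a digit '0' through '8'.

H H H H
H H H H
H H H H
H * H H
H H H H
H H H H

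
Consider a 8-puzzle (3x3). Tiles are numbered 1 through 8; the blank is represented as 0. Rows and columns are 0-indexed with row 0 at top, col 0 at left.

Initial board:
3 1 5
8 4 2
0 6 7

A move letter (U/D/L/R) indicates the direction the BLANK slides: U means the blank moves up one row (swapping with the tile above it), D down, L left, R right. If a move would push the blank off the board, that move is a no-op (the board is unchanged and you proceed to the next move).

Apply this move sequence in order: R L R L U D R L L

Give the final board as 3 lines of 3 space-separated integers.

After move 1 (R):
3 1 5
8 4 2
6 0 7

After move 2 (L):
3 1 5
8 4 2
0 6 7

After move 3 (R):
3 1 5
8 4 2
6 0 7

After move 4 (L):
3 1 5
8 4 2
0 6 7

After move 5 (U):
3 1 5
0 4 2
8 6 7

After move 6 (D):
3 1 5
8 4 2
0 6 7

After move 7 (R):
3 1 5
8 4 2
6 0 7

After move 8 (L):
3 1 5
8 4 2
0 6 7

After move 9 (L):
3 1 5
8 4 2
0 6 7

Answer: 3 1 5
8 4 2
0 6 7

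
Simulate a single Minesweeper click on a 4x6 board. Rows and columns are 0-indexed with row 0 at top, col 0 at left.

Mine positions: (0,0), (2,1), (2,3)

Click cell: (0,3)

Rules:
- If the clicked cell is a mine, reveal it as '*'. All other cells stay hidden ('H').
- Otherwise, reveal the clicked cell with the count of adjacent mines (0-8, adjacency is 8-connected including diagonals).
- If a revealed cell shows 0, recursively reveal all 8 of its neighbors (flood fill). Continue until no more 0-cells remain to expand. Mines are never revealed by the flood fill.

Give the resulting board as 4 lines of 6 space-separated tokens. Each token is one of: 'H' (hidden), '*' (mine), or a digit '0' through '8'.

H 1 0 0 0 0
H 2 2 1 1 0
H H H H 1 0
H H H H 1 0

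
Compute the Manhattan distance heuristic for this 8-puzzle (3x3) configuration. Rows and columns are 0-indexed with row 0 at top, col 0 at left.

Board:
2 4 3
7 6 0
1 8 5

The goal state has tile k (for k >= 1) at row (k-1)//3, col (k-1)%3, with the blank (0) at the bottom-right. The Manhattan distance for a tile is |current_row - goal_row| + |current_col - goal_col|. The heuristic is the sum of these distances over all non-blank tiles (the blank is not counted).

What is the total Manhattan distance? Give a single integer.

Answer: 9

Derivation:
Tile 2: at (0,0), goal (0,1), distance |0-0|+|0-1| = 1
Tile 4: at (0,1), goal (1,0), distance |0-1|+|1-0| = 2
Tile 3: at (0,2), goal (0,2), distance |0-0|+|2-2| = 0
Tile 7: at (1,0), goal (2,0), distance |1-2|+|0-0| = 1
Tile 6: at (1,1), goal (1,2), distance |1-1|+|1-2| = 1
Tile 1: at (2,0), goal (0,0), distance |2-0|+|0-0| = 2
Tile 8: at (2,1), goal (2,1), distance |2-2|+|1-1| = 0
Tile 5: at (2,2), goal (1,1), distance |2-1|+|2-1| = 2
Sum: 1 + 2 + 0 + 1 + 1 + 2 + 0 + 2 = 9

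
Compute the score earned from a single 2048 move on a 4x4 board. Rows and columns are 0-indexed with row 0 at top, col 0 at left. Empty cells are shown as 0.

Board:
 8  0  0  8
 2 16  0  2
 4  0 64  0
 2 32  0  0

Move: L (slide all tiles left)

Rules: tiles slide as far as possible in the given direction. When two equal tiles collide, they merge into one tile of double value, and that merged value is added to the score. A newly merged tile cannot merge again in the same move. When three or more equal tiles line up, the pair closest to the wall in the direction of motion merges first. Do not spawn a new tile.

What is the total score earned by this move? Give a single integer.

Slide left:
row 0: [8, 0, 0, 8] -> [16, 0, 0, 0]  score +16 (running 16)
row 1: [2, 16, 0, 2] -> [2, 16, 2, 0]  score +0 (running 16)
row 2: [4, 0, 64, 0] -> [4, 64, 0, 0]  score +0 (running 16)
row 3: [2, 32, 0, 0] -> [2, 32, 0, 0]  score +0 (running 16)
Board after move:
16  0  0  0
 2 16  2  0
 4 64  0  0
 2 32  0  0

Answer: 16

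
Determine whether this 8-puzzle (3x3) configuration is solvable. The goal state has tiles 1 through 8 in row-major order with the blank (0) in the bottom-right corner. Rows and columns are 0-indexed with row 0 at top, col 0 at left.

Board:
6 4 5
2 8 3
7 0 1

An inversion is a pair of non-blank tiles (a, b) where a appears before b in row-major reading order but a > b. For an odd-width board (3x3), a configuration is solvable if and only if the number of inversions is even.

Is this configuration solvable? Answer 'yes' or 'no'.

Answer: no

Derivation:
Inversions (pairs i<j in row-major order where tile[i] > tile[j] > 0): 17
17 is odd, so the puzzle is not solvable.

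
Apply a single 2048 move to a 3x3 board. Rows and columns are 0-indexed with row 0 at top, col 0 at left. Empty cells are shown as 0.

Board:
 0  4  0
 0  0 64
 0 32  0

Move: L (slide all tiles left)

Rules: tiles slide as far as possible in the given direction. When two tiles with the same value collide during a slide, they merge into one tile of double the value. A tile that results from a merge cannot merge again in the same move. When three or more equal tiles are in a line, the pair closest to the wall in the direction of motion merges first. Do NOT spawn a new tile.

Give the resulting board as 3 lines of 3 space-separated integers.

Slide left:
row 0: [0, 4, 0] -> [4, 0, 0]
row 1: [0, 0, 64] -> [64, 0, 0]
row 2: [0, 32, 0] -> [32, 0, 0]

Answer:  4  0  0
64  0  0
32  0  0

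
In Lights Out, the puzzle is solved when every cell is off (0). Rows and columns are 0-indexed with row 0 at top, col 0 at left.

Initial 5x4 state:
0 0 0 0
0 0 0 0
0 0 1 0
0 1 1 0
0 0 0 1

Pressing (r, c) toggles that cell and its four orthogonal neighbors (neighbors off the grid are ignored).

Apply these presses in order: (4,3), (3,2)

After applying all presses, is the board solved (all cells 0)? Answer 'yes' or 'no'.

After press 1 at (4,3):
0 0 0 0
0 0 0 0
0 0 1 0
0 1 1 1
0 0 1 0

After press 2 at (3,2):
0 0 0 0
0 0 0 0
0 0 0 0
0 0 0 0
0 0 0 0

Lights still on: 0

Answer: yes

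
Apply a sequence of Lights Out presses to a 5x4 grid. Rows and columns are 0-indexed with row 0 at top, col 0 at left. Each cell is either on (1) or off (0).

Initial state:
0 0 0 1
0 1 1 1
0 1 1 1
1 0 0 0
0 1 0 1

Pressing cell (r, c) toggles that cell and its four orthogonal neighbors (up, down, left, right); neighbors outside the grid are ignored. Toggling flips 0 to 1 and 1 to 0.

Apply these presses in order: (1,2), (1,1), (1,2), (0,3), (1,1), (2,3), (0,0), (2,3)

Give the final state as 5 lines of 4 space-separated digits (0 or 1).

Answer: 1 1 1 0
1 1 1 0
0 1 1 1
1 0 0 0
0 1 0 1

Derivation:
After press 1 at (1,2):
0 0 1 1
0 0 0 0
0 1 0 1
1 0 0 0
0 1 0 1

After press 2 at (1,1):
0 1 1 1
1 1 1 0
0 0 0 1
1 0 0 0
0 1 0 1

After press 3 at (1,2):
0 1 0 1
1 0 0 1
0 0 1 1
1 0 0 0
0 1 0 1

After press 4 at (0,3):
0 1 1 0
1 0 0 0
0 0 1 1
1 0 0 0
0 1 0 1

After press 5 at (1,1):
0 0 1 0
0 1 1 0
0 1 1 1
1 0 0 0
0 1 0 1

After press 6 at (2,3):
0 0 1 0
0 1 1 1
0 1 0 0
1 0 0 1
0 1 0 1

After press 7 at (0,0):
1 1 1 0
1 1 1 1
0 1 0 0
1 0 0 1
0 1 0 1

After press 8 at (2,3):
1 1 1 0
1 1 1 0
0 1 1 1
1 0 0 0
0 1 0 1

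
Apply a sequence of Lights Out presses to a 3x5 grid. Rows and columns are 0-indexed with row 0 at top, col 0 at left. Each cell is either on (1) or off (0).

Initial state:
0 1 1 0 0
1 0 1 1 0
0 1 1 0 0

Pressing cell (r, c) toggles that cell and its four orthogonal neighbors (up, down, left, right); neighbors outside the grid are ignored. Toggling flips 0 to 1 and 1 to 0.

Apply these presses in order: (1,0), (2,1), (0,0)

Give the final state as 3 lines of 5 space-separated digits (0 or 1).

Answer: 0 0 1 0 0
1 0 1 1 0
0 0 0 0 0

Derivation:
After press 1 at (1,0):
1 1 1 0 0
0 1 1 1 0
1 1 1 0 0

After press 2 at (2,1):
1 1 1 0 0
0 0 1 1 0
0 0 0 0 0

After press 3 at (0,0):
0 0 1 0 0
1 0 1 1 0
0 0 0 0 0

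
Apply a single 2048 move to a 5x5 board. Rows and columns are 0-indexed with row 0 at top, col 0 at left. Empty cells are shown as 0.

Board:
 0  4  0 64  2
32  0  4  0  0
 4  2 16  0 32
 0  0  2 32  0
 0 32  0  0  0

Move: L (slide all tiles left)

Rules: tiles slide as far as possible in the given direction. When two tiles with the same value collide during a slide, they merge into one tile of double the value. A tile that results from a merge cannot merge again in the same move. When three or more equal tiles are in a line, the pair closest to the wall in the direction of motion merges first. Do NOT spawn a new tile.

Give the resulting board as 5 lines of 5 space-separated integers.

Slide left:
row 0: [0, 4, 0, 64, 2] -> [4, 64, 2, 0, 0]
row 1: [32, 0, 4, 0, 0] -> [32, 4, 0, 0, 0]
row 2: [4, 2, 16, 0, 32] -> [4, 2, 16, 32, 0]
row 3: [0, 0, 2, 32, 0] -> [2, 32, 0, 0, 0]
row 4: [0, 32, 0, 0, 0] -> [32, 0, 0, 0, 0]

Answer:  4 64  2  0  0
32  4  0  0  0
 4  2 16 32  0
 2 32  0  0  0
32  0  0  0  0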